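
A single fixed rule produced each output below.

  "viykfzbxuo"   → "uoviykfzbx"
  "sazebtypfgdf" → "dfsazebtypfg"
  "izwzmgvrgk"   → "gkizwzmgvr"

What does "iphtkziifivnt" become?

What's happening: move the last 2 characters to the front (rotate right by 2).
So "iphtkziifivnt" becomes "ntiphtkziifiv".

ntiphtkziifiv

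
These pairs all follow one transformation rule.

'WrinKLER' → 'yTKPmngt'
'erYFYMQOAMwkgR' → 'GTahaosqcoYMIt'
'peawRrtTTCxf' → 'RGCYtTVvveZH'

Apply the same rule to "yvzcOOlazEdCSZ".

AXBEqqNCBgFeub

Each output is the input with this applied: shift every letter 2 places forward in the alphabet (wrapping around), then flip the case of every letter.
Starting from "yvzcOOlazEdCSZ": after the first operation, "axbeQQncbGfEUB"; after the second, "AXBEqqNCBgFeub".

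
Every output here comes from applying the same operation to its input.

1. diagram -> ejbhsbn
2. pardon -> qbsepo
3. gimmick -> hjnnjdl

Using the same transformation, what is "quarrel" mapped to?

rvbssfm

The pattern: shift every letter 1 place forward in the alphabet (wrapping around).
For "quarrel" the result is "rvbssfm".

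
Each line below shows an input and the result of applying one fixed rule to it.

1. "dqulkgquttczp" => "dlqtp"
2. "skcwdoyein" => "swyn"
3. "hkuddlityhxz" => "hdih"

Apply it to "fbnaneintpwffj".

faipf

Looking at the pairs, the operation is to keep one character in every 3, starting at position 1 (positions 1st, 4th, 7th, ...).
Applying that to "fbnaneintpwffj" gives "faipf".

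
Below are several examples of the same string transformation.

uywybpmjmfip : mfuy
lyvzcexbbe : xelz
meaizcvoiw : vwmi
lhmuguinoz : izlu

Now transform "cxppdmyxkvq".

yvcp

In each case the input is transformed by: keep one character in every 3, starting at position 1 (positions 1st, 4th, 7th, ...), then move the first 2 characters to the end (rotate left by 2).
Doing the same to "cxppdmyxkvq": "yvcp".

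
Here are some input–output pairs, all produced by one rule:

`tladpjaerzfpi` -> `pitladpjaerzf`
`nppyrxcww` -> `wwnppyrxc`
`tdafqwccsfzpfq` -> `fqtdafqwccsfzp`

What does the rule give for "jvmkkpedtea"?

eajvmkkpedt

The transformation: move the last 2 characters to the front (rotate right by 2).
Doing the same to "jvmkkpedtea": "eajvmkkpedt".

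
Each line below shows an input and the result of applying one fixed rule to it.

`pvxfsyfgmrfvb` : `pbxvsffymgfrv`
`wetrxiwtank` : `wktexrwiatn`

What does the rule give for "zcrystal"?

Each output is the input with this applied: move the last character to the front, then swap each adjacent pair of characters (1↔2, 3↔4, ...).
Applying both steps to "zcrystal": "lzcrysta", then "zlrcsyat".

zlrcsyat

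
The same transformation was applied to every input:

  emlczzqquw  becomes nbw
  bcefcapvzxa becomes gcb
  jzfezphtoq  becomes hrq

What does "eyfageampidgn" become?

hgri

What's happening: shift every letter 2 places forward in the alphabet (wrapping around), then keep one character in every 3, starting at position 3 (positions 3rd, 6th, 9th, ...).
"eyfageampidgn" → "gahcigcorkfip" → "hgri".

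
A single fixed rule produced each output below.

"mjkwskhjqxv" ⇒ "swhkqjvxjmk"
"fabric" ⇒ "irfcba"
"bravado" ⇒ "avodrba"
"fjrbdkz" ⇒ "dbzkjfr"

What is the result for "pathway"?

Looking at the pairs, the operation is to move the first 3 characters to the end (rotate left by 3), then swap each adjacent pair of characters (1↔2, 3↔4, ...).
On "pathway": the first step gives "hwaypat", and the second then gives "whyaapt".

whyaapt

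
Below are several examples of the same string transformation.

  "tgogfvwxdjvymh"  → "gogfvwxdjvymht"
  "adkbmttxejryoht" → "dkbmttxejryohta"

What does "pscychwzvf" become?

scychwzvfp

Each output is the input with this applied: move the first character to the end.
Doing the same to "pscychwzvf": "scychwzvfp".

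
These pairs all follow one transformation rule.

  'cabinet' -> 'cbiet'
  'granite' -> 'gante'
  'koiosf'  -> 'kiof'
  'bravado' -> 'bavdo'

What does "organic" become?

The rule is to double every character, then keep one character in every 3, starting at position 2 (positions 2nd, 5th, 8th, ...).
Starting from "organic": after the first operation, "oorrggaanniicc"; after the second, "ogaic".

ogaic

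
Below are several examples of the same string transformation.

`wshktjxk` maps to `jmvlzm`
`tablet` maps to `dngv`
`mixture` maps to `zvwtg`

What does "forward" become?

The rule is to shift every letter 2 places forward in the alphabet (wrapping around), then delete the first 2 characters.
Starting from "forward": after the first operation, "hqtyctf"; after the second, "tyctf".

tyctf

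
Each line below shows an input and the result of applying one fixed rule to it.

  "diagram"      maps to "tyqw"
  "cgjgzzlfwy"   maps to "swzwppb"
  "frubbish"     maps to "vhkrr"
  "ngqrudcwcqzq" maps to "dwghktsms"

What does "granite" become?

The pattern: delete the last 3 characters, then shift every letter 10 places backward in the alphabet (wrapping around).
Applying both steps to "granite": "gran", then "whqd".

whqd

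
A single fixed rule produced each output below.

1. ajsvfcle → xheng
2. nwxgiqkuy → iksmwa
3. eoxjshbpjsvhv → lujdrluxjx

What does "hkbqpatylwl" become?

srcvanyn

Looking at the pairs, the operation is to delete the first 3 characters, then shift every letter 2 places forward in the alphabet (wrapping around).
For "hkbqpatylwl", step one produces "qpatylwl"; step two turns that into "srcvanyn".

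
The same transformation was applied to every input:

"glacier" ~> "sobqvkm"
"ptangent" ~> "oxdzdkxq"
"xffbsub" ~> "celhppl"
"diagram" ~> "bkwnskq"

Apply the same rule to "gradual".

ekvqbkn

The pattern: move the last 3 characters to the front (rotate right by 3), then shift every letter 10 places forward in the alphabet (wrapping around).
Doing the same to "gradual": "ekvqbkn".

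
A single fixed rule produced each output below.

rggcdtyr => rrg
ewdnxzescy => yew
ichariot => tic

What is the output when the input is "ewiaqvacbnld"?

The transformation: move the last character to the front, then keep only the first 3 characters.
Applying both steps to "ewiaqvacbnld": "dewiaqvacbnl", then "dew".

dew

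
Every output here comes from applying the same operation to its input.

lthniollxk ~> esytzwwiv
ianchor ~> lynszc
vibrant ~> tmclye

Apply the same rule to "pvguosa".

grfzdl

The rule is to delete the first character, then shift every letter 11 places forward in the alphabet (wrapping around).
On "pvguosa": the first step gives "vguosa", and the second then gives "grfzdl".
(Check on "vibrant": → "ibrant" → "tmclye" ✓)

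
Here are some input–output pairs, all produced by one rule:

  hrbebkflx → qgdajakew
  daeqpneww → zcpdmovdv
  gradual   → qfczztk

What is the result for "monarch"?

nlzmbqg

In each case the input is transformed by: swap each adjacent pair of characters (1↔2, 3↔4, ...), then shift every letter 1 place backward in the alphabet (wrapping around).
On "monarch" that produces "nlzmbqg".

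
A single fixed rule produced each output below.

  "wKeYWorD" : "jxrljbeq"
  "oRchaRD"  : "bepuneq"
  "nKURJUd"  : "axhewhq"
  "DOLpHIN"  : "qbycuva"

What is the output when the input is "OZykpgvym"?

bmlxctilz

In each case the input is transformed by: shift every letter 13 places forward in the alphabet (wrapping around) — i.e. ROT13, then convert every letter to lowercase.
Starting from "OZykpgvym": after the first operation, "BMlxctilz"; after the second, "bmlxctilz".
(Check on "nKURJUd": → "aXHEWHq" → "axhewhq" ✓)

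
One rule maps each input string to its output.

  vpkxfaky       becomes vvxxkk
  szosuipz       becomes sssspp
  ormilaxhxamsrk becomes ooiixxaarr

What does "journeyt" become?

Looking at the pairs, the operation is to keep one character in every 3, starting at position 1 (positions 1st, 4th, 7th, ...), then double every character.
So "journeyt" becomes "jjrryy".
(Check on "ormilaxhxamsrk": → "oixar" → "ooiixxaarr" ✓)

jjrryy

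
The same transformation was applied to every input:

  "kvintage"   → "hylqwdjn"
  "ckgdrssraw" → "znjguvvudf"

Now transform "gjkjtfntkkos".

Rule — shift every letter 3 places forward in the alphabet (wrapping around), then swap the first and last characters.
"gjkjtfntkkos" → "jmnmwiqwnnrv" → "vmnmwiqwnnrj".

vmnmwiqwnnrj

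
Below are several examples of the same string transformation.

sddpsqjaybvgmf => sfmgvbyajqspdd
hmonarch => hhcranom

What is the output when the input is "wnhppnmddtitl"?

wltitddmnpphn

Looking at the pairs, the operation is to reverse the string, then move the last character to the front.
For "wnhppnmddtitl", step one produces "ltitddmnpphnw"; step two turns that into "wltitddmnpphn".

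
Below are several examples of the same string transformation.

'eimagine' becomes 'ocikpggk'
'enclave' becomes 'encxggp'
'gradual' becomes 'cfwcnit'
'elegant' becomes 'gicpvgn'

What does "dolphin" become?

Looking at the pairs, the operation is to move the first 2 characters to the end (rotate left by 2), then shift every letter 2 places forward in the alphabet (wrapping around).
"dolphin" → "lphindo" → "nrjkpfq".

nrjkpfq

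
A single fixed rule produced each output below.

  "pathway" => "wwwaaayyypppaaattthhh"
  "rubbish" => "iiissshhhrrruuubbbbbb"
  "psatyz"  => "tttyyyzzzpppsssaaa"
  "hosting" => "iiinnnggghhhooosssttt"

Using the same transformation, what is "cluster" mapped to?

The transformation: move the last 3 characters to the front (rotate right by 3), then repeat every character 3 times.
Working it through for "cluster": intermediate "terclus", final "ttteeerrrcccllluuusss".

ttteeerrrcccllluuusss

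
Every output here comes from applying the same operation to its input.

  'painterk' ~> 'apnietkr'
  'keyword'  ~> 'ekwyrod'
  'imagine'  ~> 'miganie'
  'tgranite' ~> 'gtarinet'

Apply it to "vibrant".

ivrbnat

Rule — swap each adjacent pair of characters (1↔2, 3↔4, ...).
"vibrant" → "ivrbnat".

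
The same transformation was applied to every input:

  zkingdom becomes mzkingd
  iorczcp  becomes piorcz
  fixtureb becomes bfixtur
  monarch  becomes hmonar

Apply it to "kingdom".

The pattern: move the last 2 characters to the front (rotate right by 2), then delete the first character.
Applying both steps to "kingdom": "omkingd", then "mkingd".

mkingd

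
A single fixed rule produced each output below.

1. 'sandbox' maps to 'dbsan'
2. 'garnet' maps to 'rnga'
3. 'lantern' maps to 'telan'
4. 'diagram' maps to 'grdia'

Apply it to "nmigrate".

ranmig

The pattern: delete the last 2 characters, then move the last 2 characters to the front (rotate right by 2).
So "nmigrate" becomes "ranmig".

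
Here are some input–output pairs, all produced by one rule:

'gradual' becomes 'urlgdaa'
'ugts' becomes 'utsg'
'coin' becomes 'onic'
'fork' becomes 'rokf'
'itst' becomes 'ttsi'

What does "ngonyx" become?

What's happening: sort the characters into reverse alphabetical order.
For "ngonyx" the result is "yxonng".

yxonng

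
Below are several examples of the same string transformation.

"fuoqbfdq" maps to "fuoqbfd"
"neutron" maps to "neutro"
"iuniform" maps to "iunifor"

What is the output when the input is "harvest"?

harves

The rule is to delete the last character.
"harvest" → "harves".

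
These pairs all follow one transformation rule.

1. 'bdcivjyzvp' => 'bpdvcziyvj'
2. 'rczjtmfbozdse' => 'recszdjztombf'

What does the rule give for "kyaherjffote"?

keytaohfefrj

The pattern: take characters alternately from the front and the back (1st, last, 2nd, 2nd-last, ...).
For "kyaherjffote" the result is "keytaohfefrj".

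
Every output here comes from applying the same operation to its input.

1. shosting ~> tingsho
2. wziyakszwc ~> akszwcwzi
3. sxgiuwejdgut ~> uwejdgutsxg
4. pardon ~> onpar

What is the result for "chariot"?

The rule is to move the first 3 characters to the end (rotate left by 3), then delete the first character.
On "chariot": the first step gives "riotcha", and the second then gives "iotcha".

iotcha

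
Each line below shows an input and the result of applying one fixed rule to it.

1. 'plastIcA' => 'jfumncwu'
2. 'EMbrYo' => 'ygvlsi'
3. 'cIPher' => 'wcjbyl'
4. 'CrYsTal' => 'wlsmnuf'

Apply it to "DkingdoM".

xechaxig

In each case the input is transformed by: shift every letter 6 places backward in the alphabet (wrapping around), then convert every letter to lowercase.
Starting from "DkingdoM": after the first operation, "XechaxiG"; after the second, "xechaxig".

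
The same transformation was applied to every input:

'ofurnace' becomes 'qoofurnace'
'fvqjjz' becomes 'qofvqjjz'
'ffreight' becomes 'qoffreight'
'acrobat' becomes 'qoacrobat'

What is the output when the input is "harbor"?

What's happening: prepend "qo".
On "harbor" that produces "qoharbor".

qoharbor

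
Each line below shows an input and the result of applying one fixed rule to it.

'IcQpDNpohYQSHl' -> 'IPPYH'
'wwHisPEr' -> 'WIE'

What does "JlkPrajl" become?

Rule — keep one character in every 3, starting at position 1 (positions 1st, 4th, 7th, ...), then convert every letter to uppercase.
Starting from "JlkPrajl": after the first operation, "JPj"; after the second, "JPJ".

JPJ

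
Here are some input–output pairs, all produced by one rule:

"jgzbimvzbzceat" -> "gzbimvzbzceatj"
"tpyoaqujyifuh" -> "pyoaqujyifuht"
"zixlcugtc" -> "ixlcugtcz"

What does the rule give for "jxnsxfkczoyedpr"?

xnsxfkczoyedprj

The pattern: move the first character to the end.
For "jxnsxfkczoyedpr" the result is "xnsxfkczoyedprj".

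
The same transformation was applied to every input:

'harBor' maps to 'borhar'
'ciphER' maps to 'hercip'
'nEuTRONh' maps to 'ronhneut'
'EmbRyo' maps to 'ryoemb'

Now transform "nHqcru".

What's happening: swap the front and back halves of the string, then convert every letter to lowercase.
Doing the same to "nHqcru": "crunhq".
(Check on "nEuTRONh": → "RONhnEuT" → "ronhneut" ✓)

crunhq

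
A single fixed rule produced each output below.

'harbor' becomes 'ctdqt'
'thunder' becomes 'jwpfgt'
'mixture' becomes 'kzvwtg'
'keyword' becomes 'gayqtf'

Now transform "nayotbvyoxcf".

caqvdxaqzeh

The rule is to shift every letter 2 places forward in the alphabet (wrapping around), then delete the first character.
"nayotbvyoxcf" → "pcaqvdxaqzeh" → "caqvdxaqzeh".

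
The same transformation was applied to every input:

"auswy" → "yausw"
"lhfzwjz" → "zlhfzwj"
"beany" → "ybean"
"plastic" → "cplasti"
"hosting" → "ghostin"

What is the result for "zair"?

Rule — move the last character to the front.
On "zair" that produces "rzai".

rzai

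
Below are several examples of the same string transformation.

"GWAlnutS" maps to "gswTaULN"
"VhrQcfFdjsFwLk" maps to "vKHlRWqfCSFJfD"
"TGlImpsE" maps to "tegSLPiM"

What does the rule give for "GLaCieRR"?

grlrAEcI

Rule — take characters alternately from the front and the back (1st, last, 2nd, 2nd-last, ...), then flip the case of every letter.
"GLaCieRR" → "GRLRaeCi" → "grlrAEcI".
(Check on "GWAlnutS": → "GSWtAuln" → "gswTaULN" ✓)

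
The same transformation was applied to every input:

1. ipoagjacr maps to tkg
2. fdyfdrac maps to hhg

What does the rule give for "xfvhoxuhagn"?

jslr

In each case the input is transformed by: shift every letter 4 places forward in the alphabet (wrapping around), then keep one character in every 3, starting at position 2 (positions 2nd, 5th, 8th, ...).
For "xfvhoxuhagn", step one produces "bjzlsbylekr"; step two turns that into "jslr".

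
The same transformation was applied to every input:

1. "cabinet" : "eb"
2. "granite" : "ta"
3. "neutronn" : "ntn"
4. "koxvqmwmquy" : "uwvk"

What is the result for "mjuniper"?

The pattern: reverse the string, then keep one character in every 3, starting at position 2 (positions 2nd, 5th, 8th, ...).
Starting from "mjuniper": after the first operation, "repinujm"; after the second, "enm".

enm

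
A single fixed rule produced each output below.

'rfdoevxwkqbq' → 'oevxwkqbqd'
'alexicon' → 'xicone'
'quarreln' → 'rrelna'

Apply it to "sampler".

plerm

Each output is the input with this applied: delete the first 2 characters, then move the first character to the end.
Applying that to "sampler" gives "plerm".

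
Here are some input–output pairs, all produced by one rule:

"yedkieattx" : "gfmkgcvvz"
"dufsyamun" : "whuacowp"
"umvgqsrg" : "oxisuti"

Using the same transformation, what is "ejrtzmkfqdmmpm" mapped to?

ltvbomhsfooro

The pattern: delete the first character, then shift every letter 2 places forward in the alphabet (wrapping around).
"ejrtzmkfqdmmpm" → "jrtzmkfqdmmpm" → "ltvbomhsfooro".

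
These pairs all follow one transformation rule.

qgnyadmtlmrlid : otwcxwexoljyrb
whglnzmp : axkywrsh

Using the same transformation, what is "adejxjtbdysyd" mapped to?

ojdjomeuiupol

Looking at the pairs, the operation is to shift every letter 11 places forward in the alphabet (wrapping around), then reverse the string.
"adejxjtbdysyd" → "ojdjomeuiupol".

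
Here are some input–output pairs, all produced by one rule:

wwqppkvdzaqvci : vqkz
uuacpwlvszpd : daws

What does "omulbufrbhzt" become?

tuub

Each output is the input with this applied: keep one character in every 3, starting at position 3 (positions 3rd, 6th, 9th, ...), then move the last character to the front.
For "omulbufrbhzt", step one produces "uubt"; step two turns that into "tuub".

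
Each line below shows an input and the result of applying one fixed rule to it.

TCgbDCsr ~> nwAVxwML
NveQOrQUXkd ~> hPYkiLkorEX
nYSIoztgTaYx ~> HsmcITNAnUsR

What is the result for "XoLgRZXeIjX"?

rIfAltrYcDr

Each output is the input with this applied: flip the case of every letter, then shift every letter 6 places backward in the alphabet (wrapping around).
"XoLgRZXeIjX" → "xOlGrzxEiJx" → "rIfAltrYcDr".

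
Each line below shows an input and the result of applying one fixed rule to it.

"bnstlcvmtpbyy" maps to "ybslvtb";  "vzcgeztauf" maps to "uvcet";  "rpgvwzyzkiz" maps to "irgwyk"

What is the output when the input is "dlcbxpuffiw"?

The transformation: move the last 2 characters to the front (rotate right by 2), then keep every other character starting from the first (positions 1st, 3rd, 5th, ...).
Applying both steps to "dlcbxpuffiw": "iwdlcbxpuff", then "idcxuf".

idcxuf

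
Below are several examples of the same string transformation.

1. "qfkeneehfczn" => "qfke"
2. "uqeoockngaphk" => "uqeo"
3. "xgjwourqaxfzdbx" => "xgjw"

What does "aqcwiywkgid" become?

aqcw

The transformation: keep only the first 4 characters.
On "aqcwiywkgid" that produces "aqcw".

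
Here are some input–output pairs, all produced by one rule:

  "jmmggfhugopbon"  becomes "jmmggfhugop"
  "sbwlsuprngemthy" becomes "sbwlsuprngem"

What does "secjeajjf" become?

Looking at the pairs, the operation is to delete the last 3 characters.
So "secjeajjf" becomes "secjea".

secjea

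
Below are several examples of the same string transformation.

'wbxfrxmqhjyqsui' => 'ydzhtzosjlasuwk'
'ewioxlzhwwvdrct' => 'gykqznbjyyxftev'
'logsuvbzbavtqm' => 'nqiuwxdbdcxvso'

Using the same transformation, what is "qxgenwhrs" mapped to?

Rule — shift every letter 2 places forward in the alphabet (wrapping around).
For "qxgenwhrs" the result is "szigpyjtu".

szigpyjtu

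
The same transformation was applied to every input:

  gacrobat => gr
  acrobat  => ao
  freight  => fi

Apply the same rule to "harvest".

In each case the input is transformed by: keep one character in every 3, starting at position 1 (positions 1st, 4th, 7th, ...), then delete the last character.
Applying both steps to "harvest": "hvt", then "hv".

hv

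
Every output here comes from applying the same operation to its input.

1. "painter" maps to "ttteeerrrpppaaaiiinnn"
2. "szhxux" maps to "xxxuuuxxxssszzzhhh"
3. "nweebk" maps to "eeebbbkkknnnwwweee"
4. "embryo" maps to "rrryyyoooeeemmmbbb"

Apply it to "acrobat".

bbbaaatttaaacccrrrooo

The pattern: move the last 3 characters to the front (rotate right by 3), then repeat every character 3 times.
"acrobat" → "batacro" → "bbbaaatttaaacccrrrooo".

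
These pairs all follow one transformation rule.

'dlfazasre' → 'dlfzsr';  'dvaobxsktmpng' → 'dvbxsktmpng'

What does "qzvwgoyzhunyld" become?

The transformation: remove every vowel.
For "qzvwgoyzhunyld" the result is "qzvwgyzhnyld".

qzvwgyzhnyld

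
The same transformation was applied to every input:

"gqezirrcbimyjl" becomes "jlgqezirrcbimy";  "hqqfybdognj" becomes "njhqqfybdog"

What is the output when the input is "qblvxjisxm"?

Each output is the input with this applied: move the last 2 characters to the front (rotate right by 2).
Doing the same to "qblvxjisxm": "xmqblvxjis".

xmqblvxjis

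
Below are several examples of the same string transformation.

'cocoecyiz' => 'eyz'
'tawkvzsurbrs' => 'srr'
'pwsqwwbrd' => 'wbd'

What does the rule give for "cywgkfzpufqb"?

zuq

In each case the input is transformed by: keep every other character starting from the first (positions 1st, 3rd, 5th, ...), then keep only the last 3 characters.
For "cywgkfzpufqb", step one produces "cwkzuq"; step two turns that into "zuq".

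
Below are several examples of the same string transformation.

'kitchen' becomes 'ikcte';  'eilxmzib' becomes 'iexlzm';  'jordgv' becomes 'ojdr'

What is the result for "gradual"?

rgdaa

What's happening: swap each adjacent pair of characters (1↔2, 3↔4, ...), then delete the last 2 characters.
"gradual" → "rgdaaul" → "rgdaa".
(Check on "kitchen": → "ikctehn" → "ikcte" ✓)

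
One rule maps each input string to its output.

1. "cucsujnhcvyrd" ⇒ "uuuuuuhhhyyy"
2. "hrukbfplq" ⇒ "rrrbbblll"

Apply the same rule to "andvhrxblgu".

The transformation: keep one character in every 3, starting at position 2 (positions 2nd, 5th, 8th, ...), then repeat every character 3 times.
For "andvhrxblgu", step one produces "nhbu"; step two turns that into "nnnhhhbbbuuu".

nnnhhhbbbuuu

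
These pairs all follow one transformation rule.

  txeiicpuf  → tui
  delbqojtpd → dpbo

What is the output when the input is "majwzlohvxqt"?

mqwh

The transformation: take characters alternately from the front and the back (1st, last, 2nd, 2nd-last, ...), then keep one character in every 3, starting at position 1 (positions 1st, 4th, 7th, ...).
"majwzlohvxqt" → "mtaqjxwvzhlo" → "mqwh".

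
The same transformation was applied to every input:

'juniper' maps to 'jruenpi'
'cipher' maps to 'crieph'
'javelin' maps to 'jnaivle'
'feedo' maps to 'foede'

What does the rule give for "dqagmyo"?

doqyamg

In each case the input is transformed by: take characters alternately from the front and the back (1st, last, 2nd, 2nd-last, ...).
For "dqagmyo" the result is "doqyamg".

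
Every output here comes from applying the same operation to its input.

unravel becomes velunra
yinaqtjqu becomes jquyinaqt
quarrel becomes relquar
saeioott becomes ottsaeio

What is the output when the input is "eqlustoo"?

What's happening: move the last 3 characters to the front (rotate right by 3).
On "eqlustoo" that produces "tooeqlus".

tooeqlus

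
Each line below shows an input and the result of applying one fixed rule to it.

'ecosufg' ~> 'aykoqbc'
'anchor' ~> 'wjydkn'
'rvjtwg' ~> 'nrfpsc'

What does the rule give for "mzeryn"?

ivanuj

Each output is the input with this applied: shift every letter 4 places backward in the alphabet (wrapping around).
So "mzeryn" becomes "ivanuj".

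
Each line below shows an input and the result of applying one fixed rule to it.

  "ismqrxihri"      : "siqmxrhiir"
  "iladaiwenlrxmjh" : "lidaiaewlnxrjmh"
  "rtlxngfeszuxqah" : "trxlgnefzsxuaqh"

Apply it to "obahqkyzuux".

bohakqzyuux

Looking at the pairs, the operation is to swap each adjacent pair of characters (1↔2, 3↔4, ...).
So "obahqkyzuux" becomes "bohakqzyuux".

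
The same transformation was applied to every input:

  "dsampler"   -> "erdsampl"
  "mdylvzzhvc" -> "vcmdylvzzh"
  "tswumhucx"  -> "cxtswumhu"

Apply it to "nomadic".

The transformation: move the last 2 characters to the front (rotate right by 2).
Applying that to "nomadic" gives "icnomad".

icnomad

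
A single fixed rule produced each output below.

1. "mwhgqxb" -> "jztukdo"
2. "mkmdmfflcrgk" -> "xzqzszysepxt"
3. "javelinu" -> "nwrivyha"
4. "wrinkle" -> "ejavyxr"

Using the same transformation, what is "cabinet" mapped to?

npvorag

In each case the input is transformed by: shift every letter 13 places forward in the alphabet (wrapping around) — i.e. ROT13, then swap each adjacent pair of characters (1↔2, 3↔4, ...).
Working it through for "cabinet": intermediate "pnovarg", final "npvorag".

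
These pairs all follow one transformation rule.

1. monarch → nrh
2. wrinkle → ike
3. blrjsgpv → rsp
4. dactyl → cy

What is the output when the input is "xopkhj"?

ph

The transformation: delete the first character, then keep every other character starting from the second (positions 2nd, 4th, 6th, ...).
For "xopkhj" the result is "ph".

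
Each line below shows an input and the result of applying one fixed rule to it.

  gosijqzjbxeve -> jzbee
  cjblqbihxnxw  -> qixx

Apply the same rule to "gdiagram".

ga

Each output is the input with this applied: delete the first 3 characters, then keep every other character starting from the second (positions 2nd, 4th, 6th, ...).
Applying that to "gdiagram" gives "ga".
(Check on "gosijqzjbxeve": → "ijqzjbxeve" → "jzbee" ✓)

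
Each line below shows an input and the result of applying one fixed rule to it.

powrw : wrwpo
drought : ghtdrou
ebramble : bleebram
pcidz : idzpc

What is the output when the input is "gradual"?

ualgrad

In each case the input is transformed by: move the last 3 characters to the front (rotate right by 3).
On "gradual" that produces "ualgrad".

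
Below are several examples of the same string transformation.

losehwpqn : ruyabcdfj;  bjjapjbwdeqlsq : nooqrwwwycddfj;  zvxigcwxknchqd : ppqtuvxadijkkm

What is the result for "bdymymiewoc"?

opqrvzzbjll

The transformation: sort the characters into alphabetical order, then shift every letter 13 places forward in the alphabet (wrapping around) — i.e. ROT13.
"bdymymiewoc" → "bcdeimmowyy" → "opqrvzzbjll".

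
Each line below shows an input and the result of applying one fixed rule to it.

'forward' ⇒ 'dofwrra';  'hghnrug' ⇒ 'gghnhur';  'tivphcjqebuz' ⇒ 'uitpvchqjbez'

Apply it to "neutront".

nentuort

Each output is the input with this applied: swap each adjacent pair of characters (1↔2, 3↔4, ...), then move the last character to the front.
On "neutront": the first step gives "entuortn", and the second then gives "nentuort".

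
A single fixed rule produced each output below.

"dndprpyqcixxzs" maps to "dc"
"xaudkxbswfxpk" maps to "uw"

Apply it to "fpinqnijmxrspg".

im

What's happening: keep every other character starting from the first (positions 1st, 3rd, 5th, ...), then keep one character in every 3, starting at position 2 (positions 2nd, 5th, 8th, ...).
Doing the same to "fpinqnijmxrspg": "im".
(Check on "xaudkxbswfxpk": → "xukbwxk" → "uw" ✓)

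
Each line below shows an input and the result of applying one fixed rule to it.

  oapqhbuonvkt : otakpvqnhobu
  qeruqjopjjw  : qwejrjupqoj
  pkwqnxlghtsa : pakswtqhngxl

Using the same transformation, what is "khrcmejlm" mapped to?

kmhlrjcem

The pattern: take characters alternately from the front and the back (1st, last, 2nd, 2nd-last, ...).
"khrcmejlm" → "kmhlrjcem".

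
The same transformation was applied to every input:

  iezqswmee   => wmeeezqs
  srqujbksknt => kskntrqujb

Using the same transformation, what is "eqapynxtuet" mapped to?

xtuetqapyn

In each case the input is transformed by: delete the first character, then swap the front and back halves of the string.
So "eqapynxtuet" becomes "xtuetqapyn".
(Check on "iezqswmee": → "ezqswmee" → "wmeeezqs" ✓)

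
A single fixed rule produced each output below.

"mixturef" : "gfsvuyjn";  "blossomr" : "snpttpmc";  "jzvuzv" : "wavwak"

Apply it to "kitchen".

ofidujl

Looking at the pairs, the operation is to shift every letter 1 place forward in the alphabet (wrapping around), then reverse the string.
On "kitchen": the first step gives "ljudifo", and the second then gives "ofidujl".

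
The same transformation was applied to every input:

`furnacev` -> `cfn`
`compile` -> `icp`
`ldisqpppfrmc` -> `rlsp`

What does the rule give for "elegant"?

aeg

The transformation: move the last 3 characters to the front (rotate right by 3), then keep one character in every 3, starting at position 1 (positions 1st, 4th, 7th, ...).
On "elegant" that produces "aeg".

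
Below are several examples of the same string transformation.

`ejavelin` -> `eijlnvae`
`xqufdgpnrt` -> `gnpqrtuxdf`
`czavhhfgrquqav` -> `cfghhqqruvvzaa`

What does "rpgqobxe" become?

The pattern: sort the characters into alphabetical order, then move the first 2 characters to the end (rotate left by 2).
On "rpgqobxe": the first step gives "begopqrx", and the second then gives "gopqrxbe".

gopqrxbe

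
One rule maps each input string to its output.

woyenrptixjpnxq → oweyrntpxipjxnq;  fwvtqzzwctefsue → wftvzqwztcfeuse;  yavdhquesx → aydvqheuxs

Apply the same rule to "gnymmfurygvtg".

What's happening: swap each adjacent pair of characters (1↔2, 3↔4, ...).
So "gnymmfurygvtg" becomes "ngmyfmrugytvg".

ngmyfmrugytvg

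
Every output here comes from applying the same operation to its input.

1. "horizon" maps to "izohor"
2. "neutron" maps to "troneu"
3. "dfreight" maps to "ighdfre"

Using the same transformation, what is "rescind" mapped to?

What's happening: delete the last character, then move the last 3 characters to the front (rotate right by 3).
Applying that to "rescind" gives "cinres".
(Check on "neutron": → "neutro" → "troneu" ✓)

cinres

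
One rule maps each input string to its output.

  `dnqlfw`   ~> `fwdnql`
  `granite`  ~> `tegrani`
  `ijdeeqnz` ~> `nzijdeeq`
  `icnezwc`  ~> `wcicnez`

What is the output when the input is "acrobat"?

atacrob

Each output is the input with this applied: move the last 2 characters to the front (rotate right by 2).
So "acrobat" becomes "atacrob".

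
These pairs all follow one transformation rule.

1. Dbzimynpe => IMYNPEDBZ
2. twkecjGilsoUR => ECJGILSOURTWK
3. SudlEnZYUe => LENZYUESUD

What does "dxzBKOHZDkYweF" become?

The transformation: move the first 3 characters to the end (rotate left by 3), then convert every letter to uppercase.
On "dxzBKOHZDkYweF": the first step gives "BKOHZDkYweFdxz", and the second then gives "BKOHZDKYWEFDXZ".

BKOHZDKYWEFDXZ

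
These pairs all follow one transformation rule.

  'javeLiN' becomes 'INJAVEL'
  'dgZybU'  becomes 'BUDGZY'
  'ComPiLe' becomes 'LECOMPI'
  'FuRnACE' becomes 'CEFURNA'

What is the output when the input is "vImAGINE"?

Rule — move the last 2 characters to the front (rotate right by 2), then convert every letter to uppercase.
Applying both steps to "vImAGINE": "NEvImAGI", then "NEVIMAGI".

NEVIMAGI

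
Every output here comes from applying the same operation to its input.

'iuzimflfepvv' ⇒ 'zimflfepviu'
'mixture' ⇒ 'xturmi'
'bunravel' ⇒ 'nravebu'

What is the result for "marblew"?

rblema

Looking at the pairs, the operation is to delete the last character, then move the first 2 characters to the end (rotate left by 2).
So "marblew" becomes "rblema".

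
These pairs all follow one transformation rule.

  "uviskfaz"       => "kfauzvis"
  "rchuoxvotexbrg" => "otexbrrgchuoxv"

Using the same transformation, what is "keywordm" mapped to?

ordkmeyw

The pattern: swap the first and last characters, then swap the front and back halves of the string.
Applying both steps to "keywordm": "meywordk", then "ordkmeyw".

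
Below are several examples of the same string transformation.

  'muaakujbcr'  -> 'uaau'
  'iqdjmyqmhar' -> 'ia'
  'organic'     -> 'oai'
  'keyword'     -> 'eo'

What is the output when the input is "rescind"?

ei

Looking at the pairs, the operation is to keep only the vowels.
"rescind" → "ei".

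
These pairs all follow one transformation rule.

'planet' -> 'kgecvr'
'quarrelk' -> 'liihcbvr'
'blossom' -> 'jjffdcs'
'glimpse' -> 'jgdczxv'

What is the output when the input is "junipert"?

Rule — sort the characters into reverse alphabetical order, then shift every letter 9 places backward in the alphabet (wrapping around).
On "junipert": the first step gives "utrpnjie", and the second then gives "lkigeazv".

lkigeazv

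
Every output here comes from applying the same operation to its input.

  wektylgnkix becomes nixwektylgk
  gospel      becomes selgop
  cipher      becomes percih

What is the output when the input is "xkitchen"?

In each case the input is transformed by: move the last 3 characters to the front (rotate right by 3), then swap the first and last characters.
"xkitchen" → "henxkitc" → "cenxkith".

cenxkith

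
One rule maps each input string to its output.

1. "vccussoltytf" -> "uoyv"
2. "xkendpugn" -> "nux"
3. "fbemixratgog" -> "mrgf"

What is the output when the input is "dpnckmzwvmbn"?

czmd

What's happening: move the first 3 characters to the end (rotate left by 3), then keep one character in every 3, starting at position 1 (positions 1st, 4th, 7th, ...).
Starting from "dpnckmzwvmbn": after the first operation, "ckmzwvmbndpn"; after the second, "czmd".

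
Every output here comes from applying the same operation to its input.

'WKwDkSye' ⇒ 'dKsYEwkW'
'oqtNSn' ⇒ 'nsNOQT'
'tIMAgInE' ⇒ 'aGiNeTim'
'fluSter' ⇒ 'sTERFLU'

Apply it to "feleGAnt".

EgaNTFEL

The pattern: move the first 3 characters to the end (rotate left by 3), then flip the case of every letter.
Applying both steps to "feleGAnt": "eGAntfel", then "EgaNTFEL".
(Check on "tIMAgInE": → "AgInEtIM" → "aGiNeTim" ✓)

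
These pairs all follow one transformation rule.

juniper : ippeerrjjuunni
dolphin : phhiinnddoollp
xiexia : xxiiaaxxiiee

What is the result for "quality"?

Looking at the pairs, the operation is to double every character, then swap the front and back halves of the string.
Doing the same to "quality": "liittyyqquuaal".

liittyyqquuaal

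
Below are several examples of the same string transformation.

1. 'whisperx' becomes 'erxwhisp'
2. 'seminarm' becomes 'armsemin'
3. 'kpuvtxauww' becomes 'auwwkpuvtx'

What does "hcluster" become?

terhclus

Rule — move the first character to the end, then swap the front and back halves of the string.
Working it through for "hcluster": intermediate "clusterh", final "terhclus".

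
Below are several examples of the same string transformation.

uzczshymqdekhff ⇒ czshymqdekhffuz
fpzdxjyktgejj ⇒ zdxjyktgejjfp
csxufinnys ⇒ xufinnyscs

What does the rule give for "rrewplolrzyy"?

ewplolrzyyrr

What's happening: move the first 2 characters to the end (rotate left by 2).
Applying that to "rrewplolrzyy" gives "ewplolrzyyrr".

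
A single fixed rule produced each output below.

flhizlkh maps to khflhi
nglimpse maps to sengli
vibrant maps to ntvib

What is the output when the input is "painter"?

The pattern: move the last 2 characters to the front (rotate right by 2), then delete the last 2 characters.
"painter" → "erpaint" → "erpai".

erpai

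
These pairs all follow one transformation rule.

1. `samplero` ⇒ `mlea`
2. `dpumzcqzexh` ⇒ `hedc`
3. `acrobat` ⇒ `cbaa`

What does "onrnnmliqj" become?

mlji

The rule is to sort the characters into reverse alphabetical order, then keep only the last 4 characters.
"onrnnmliqj" → "rqonnnmlji" → "mlji".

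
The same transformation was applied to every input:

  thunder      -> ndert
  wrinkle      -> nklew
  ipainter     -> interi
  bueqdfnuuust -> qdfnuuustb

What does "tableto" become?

letot

The transformation: move the first character to the end, then delete the first 2 characters.
For "tableto", step one produces "abletot"; step two turns that into "letot".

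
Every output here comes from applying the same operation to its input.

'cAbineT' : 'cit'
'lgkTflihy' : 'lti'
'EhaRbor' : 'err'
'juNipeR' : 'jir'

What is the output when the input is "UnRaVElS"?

Each output is the input with this applied: keep one character in every 3, starting at position 1 (positions 1st, 4th, 7th, ...), then convert every letter to lowercase.
Applying both steps to "UnRaVElS": "Ual", then "ual".

ual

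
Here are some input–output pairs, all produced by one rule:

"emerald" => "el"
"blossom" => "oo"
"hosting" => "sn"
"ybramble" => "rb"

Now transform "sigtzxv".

gx

Rule — keep one character in every 3, starting at position 3 (positions 3rd, 6th, 9th, ...).
For "sigtzxv" the result is "gx".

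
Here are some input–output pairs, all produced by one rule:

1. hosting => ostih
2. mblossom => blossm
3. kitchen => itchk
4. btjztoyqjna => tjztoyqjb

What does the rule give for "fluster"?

lustf

The pattern: delete the last 2 characters, then move the first character to the end.
Applying both steps to "fluster": "flust", then "lustf".
(Check on "hosting": → "hosti" → "ostih" ✓)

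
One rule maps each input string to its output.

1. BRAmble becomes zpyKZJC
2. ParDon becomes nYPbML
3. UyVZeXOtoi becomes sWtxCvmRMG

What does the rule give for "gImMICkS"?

What's happening: shift every letter 2 places backward in the alphabet (wrapping around), then flip the case of every letter.
For "gImMICkS", step one produces "eGkKGAiQ"; step two turns that into "EgKkgaIq".

EgKkgaIq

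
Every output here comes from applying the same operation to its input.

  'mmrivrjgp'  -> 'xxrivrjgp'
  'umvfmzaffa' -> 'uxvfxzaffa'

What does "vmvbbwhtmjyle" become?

In each case the input is transformed by: replace every "m" with "x".
Doing the same to "vmvbbwhtmjyle": "vxvbbwhtxjyle".

vxvbbwhtxjyle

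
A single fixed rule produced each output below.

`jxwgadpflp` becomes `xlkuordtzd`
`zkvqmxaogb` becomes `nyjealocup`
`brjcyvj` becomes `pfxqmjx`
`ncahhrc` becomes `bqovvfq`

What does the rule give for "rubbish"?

What's happening: shift every letter 12 places backward in the alphabet (wrapping around).
"rubbish" → "fippwgv".

fippwgv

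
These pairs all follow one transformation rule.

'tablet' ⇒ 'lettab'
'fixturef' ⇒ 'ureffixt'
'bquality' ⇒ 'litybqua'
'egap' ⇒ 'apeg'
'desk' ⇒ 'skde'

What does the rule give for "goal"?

Each output is the input with this applied: swap the front and back halves of the string.
"goal" → "algo".

algo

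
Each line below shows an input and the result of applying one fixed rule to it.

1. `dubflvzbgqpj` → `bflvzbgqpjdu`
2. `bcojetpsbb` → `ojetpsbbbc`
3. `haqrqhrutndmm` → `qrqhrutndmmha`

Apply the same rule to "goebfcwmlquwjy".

ebfcwmlquwjygo

The pattern: move the first 2 characters to the end (rotate left by 2).
For "goebfcwmlquwjy" the result is "ebfcwmlquwjygo".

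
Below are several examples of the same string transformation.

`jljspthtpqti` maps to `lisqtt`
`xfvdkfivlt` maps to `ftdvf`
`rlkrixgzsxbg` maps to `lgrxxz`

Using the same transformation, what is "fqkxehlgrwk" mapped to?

qwxgh

Rule — keep every other character starting from the second (positions 2nd, 4th, 6th, ...), then take characters alternately from the front and the back (1st, last, 2nd, 2nd-last, ...).
Starting from "fqkxehlgrwk": after the first operation, "qxhgw"; after the second, "qwxgh".
(Check on "xfvdkfivlt": → "fdfvt" → "ftdvf" ✓)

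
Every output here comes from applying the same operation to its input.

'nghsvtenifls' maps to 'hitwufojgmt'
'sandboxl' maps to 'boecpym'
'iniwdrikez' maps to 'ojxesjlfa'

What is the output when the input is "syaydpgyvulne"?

The transformation: shift every letter 1 place forward in the alphabet (wrapping around), then delete the first character.
Applying that to "syaydpgyvulne" gives "zbzeqhzwvmof".

zbzeqhzwvmof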